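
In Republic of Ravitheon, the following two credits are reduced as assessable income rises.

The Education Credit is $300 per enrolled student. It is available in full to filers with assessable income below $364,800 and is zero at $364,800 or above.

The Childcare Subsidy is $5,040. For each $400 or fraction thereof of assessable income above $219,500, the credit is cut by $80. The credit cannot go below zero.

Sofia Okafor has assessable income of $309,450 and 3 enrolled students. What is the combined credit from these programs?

Education Credit: base = 3 × $300 = $900. $309,450 is below the $364,800 cutoff, so the full $900 applies.
Childcare Subsidy: income exceeds $219,500 by $89,950 → 225 increments × $80 = $18,000 ≥ base, so the credit is $0.
Total: $900 + $0 = $900.

$900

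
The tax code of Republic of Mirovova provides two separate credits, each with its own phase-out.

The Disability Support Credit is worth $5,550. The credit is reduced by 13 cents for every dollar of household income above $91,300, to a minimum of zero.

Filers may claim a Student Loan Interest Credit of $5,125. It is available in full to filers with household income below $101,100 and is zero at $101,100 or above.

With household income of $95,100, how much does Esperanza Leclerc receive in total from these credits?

Disability Support Credit: 13% of the $3,800 excess over $91,300 is $494; credit = $5,550 − $494 = $5,056.
Student Loan Interest Credit: $95,100 is below the $101,100 cutoff, so the full $5,125 applies.
Total: $5,056 + $5,125 = $10,181.

$10,181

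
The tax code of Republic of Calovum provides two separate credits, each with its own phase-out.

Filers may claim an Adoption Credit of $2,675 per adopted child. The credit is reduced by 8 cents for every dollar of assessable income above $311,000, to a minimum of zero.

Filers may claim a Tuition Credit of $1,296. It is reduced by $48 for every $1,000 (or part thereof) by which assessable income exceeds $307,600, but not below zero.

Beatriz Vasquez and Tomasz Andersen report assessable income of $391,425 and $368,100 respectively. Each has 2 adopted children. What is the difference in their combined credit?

Beatriz ($391,425): Adoption Credit: base = 2 × $2,675 = $5,350. 8% of the $80,425 excess over $311,000 is $6,434 ≥ base, so the credit is $0. Tuition Credit: income exceeds $307,600 by $83,825 → 84 increments × $48 = $4,032 ≥ base, so the credit is $0. total $0 + $0 = $0
Tomasz ($368,100): Adoption Credit: base = 2 × $2,675 = $5,350. 8% of the $57,100 excess over $311,000 is $4,568; credit = $5,350 − $4,568 = $782. Tuition Credit: income exceeds $307,600 by $60,500 → 61 increments × $48 = $2,928 ≥ base, so the credit is $0. total $782 + $0 = $782
Difference: |$0 − $782| = $782.

$782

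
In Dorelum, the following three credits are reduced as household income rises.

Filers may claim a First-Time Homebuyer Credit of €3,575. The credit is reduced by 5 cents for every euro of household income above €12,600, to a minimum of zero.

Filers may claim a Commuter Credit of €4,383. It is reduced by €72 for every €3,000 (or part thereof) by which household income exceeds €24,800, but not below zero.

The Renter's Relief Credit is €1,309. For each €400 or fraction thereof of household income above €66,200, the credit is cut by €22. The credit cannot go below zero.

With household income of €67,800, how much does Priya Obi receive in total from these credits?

€5,339

First-Time Homebuyer Credit: 5% of the €55,200 excess over €12,600 is €2,760; credit = €3,575 − €2,760 = €815.
Commuter Credit: income exceeds €24,800 by €43,000, which is 15 full-or-partial €3,000 increments; reduction = 15 × €72 = €1,080, leaving €3,303.
Renter's Relief Credit: income exceeds €66,200 by €1,600, which is 4 full-or-partial €400 increments; reduction = 4 × €22 = €88, leaving €1,221.
Total: €815 + €3,303 + €1,221 = €5,339.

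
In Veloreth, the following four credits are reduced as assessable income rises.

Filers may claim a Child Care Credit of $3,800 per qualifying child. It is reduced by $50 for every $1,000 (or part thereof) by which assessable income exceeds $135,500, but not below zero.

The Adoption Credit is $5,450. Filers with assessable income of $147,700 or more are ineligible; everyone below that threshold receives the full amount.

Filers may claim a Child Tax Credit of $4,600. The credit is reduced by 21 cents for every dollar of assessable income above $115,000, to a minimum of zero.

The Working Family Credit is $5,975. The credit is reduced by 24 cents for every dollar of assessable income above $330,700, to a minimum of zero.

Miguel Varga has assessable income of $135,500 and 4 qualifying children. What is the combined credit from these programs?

Child Care Credit: base = 4 × $3,800 = $15,200. $135,500 is at or below the $135,500 threshold, so the full $15,200 applies.
Adoption Credit: $135,500 is below the $147,700 cutoff, so the full $5,450 applies.
Child Tax Credit: 21% of the $20,500 excess over $115,000 is $4,305; credit = $4,600 − $4,305 = $295.
Working Family Credit: $135,500 is at or below the $330,700 threshold, so the full $5,975 applies.
Total: $15,200 + $5,450 + $295 + $5,975 = $26,920.

$26,920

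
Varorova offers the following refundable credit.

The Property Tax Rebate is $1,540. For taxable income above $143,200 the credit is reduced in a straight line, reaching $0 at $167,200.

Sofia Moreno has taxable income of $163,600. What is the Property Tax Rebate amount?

$231

Property Tax Rebate: $163,600 is $20,400 into a $24,000 phase-out range, leaving 3,600/24,000 of the credit: $1,540 × 3,600/24,000 = $231.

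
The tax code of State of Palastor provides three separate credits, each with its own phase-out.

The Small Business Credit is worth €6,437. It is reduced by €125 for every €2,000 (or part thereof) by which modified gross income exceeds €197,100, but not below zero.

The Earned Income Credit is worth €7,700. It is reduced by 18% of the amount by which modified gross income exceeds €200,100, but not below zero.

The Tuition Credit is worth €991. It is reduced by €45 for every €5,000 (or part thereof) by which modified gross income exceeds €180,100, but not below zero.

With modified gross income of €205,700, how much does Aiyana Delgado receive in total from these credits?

Small Business Credit: income exceeds €197,100 by €8,600, which is 5 full-or-partial €2,000 increments; reduction = 5 × €125 = €625, leaving €5,812.
Earned Income Credit: 18% of the €5,600 excess over €200,100 is €1,008; credit = €7,700 − €1,008 = €6,692.
Tuition Credit: income exceeds €180,100 by €25,600, which is 6 full-or-partial €5,000 increments; reduction = 6 × €45 = €270, leaving €721.
Total: €5,812 + €6,692 + €721 = €13,225.

€13,225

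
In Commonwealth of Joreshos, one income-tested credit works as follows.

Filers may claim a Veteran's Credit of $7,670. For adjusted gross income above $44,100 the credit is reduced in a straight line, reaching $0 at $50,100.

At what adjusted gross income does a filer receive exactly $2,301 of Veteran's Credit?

$48,300

$2,301 is 2,301/7,670 of the full $7,670, so 5,369/7,670 of the $6,000 range has been used: income = $44,100 + $6,000 × 5,369/7,670 = $48,300.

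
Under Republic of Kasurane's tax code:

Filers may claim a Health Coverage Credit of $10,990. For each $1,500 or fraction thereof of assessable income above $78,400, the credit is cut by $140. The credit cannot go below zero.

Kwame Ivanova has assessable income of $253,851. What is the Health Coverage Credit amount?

Health Coverage Credit: income exceeds $78,400 by $175,451 → 117 increments × $140 = $16,380 ≥ base, so the credit is $0.

$0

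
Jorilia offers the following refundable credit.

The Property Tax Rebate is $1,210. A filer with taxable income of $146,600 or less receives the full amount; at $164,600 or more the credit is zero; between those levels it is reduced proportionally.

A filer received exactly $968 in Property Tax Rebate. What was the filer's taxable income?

$968 is 968/1,210 of the full $1,210, so 242/1,210 of the $18,000 range has been used: income = $146,600 + $18,000 × 242/1,210 = $150,200.

$150,200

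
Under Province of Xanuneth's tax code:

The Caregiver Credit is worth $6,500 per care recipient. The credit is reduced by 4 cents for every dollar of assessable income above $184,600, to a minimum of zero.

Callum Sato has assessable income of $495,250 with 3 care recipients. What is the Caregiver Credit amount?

Caregiver Credit: base = 3 × $6,500 = $19,500. 4% of the $310,650 excess over $184,600 is $12,426; credit = $19,500 − $12,426 = $7,074.

$7,074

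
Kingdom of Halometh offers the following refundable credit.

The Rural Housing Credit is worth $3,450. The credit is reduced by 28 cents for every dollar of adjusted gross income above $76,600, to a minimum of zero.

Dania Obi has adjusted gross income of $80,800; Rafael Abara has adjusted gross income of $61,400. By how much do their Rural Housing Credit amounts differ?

$1,176

Dania ($80,800): Rural Housing Credit: 28% of the $4,200 excess over $76,600 is $1,176; credit = $3,450 − $1,176 = $2,274.
Rafael ($61,400): Rural Housing Credit: $61,400 is at or below the $76,600 threshold, so the full $3,450 applies.
Difference: |$2,274 − $3,450| = $1,176.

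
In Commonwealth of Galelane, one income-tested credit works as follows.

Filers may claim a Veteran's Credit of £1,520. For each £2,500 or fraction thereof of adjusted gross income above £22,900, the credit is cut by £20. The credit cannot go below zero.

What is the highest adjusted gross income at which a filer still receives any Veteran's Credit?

After 75 increments the reduction is 75 × £20 = £1,500, leaving £20; one more increment wipes it out. Increment 75 ends at excess 75 × £2,500 = £187,500, so the highest qualifying income is £22,900 + £187,500 = £210,400.

£210,400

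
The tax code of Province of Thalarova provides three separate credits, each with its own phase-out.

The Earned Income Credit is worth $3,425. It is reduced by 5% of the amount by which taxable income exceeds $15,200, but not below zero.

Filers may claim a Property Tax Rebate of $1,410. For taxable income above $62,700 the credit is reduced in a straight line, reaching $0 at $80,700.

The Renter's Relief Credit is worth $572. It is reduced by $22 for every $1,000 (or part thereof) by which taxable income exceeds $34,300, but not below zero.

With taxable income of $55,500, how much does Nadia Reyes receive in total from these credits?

Earned Income Credit: 5% of the $40,300 excess over $15,200 is $2,015; credit = $3,425 − $2,015 = $1,410.
Property Tax Rebate: $55,500 is at or below the $62,700 threshold, so the full $1,410 applies.
Renter's Relief Credit: income exceeds $34,300 by $21,200, which is 22 full-or-partial $1,000 increments; reduction = 22 × $22 = $484, leaving $88.
Total: $1,410 + $1,410 + $88 = $2,908.

$2,908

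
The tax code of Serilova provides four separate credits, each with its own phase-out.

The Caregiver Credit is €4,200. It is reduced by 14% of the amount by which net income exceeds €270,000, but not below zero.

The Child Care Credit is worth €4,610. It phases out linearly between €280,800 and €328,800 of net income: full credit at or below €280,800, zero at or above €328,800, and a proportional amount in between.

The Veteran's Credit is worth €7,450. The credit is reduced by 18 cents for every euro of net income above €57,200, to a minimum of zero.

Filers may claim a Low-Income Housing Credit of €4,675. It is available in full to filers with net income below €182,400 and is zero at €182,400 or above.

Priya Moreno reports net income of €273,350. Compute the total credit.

€8,341

Caregiver Credit: 14% of the €3,350 excess over €270,000 is €469; credit = €4,200 − €469 = €3,731.
Child Care Credit: €273,350 is at or below the €280,800 threshold, so the full €4,610 applies.
Veteran's Credit: 18% of the €216,150 excess over €57,200 is €38,907 ≥ base, so the credit is €0.
Low-Income Housing Credit: €273,350 meets or exceeds the €182,400 cutoff, so the credit is €0.
Total: €3,731 + €4,610 + €0 + €0 = €8,341.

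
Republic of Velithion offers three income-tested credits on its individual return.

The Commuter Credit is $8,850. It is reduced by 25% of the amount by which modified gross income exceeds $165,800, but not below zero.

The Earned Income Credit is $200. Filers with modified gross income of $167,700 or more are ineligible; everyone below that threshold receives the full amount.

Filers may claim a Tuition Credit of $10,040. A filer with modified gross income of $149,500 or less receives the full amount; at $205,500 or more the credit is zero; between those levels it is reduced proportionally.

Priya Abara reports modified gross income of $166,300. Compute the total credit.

Commuter Credit: 25% of the $500 excess over $165,800 is $125; credit = $8,850 − $125 = $8,725.
Earned Income Credit: $166,300 is below the $167,700 cutoff, so the full $200 applies.
Tuition Credit: $166,300 is $16,800 into a $56,000 phase-out range, leaving 39,200/56,000 of the credit: $10,040 × 39,200/56,000 = $7,028.
Total: $8,725 + $200 + $7,028 = $15,953.

$15,953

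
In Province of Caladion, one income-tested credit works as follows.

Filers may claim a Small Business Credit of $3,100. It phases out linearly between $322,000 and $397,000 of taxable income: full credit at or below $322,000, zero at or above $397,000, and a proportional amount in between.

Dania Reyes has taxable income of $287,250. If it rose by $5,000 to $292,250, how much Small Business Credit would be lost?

$0

At $287,250 — $287,250 is at or below the $322,000 threshold, so the full $3,100 applies.
At $292,250 — $292,250 is at or below the $322,000 threshold, so the full $3,100 applies.
Lost: $3,100 − $3,100 = $0.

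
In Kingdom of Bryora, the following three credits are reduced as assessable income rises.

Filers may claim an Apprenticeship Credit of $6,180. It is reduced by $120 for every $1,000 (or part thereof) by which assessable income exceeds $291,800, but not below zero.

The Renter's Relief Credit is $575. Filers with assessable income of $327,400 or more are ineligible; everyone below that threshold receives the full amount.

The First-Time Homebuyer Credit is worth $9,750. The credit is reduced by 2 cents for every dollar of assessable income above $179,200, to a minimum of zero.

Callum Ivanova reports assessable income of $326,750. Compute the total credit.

$9,354

Apprenticeship Credit: income exceeds $291,800 by $34,950, which is 35 full-or-partial $1,000 increments; reduction = 35 × $120 = $4,200, leaving $1,980.
Renter's Relief Credit: $326,750 is below the $327,400 cutoff, so the full $575 applies.
First-Time Homebuyer Credit: 2% of the $147,550 excess over $179,200 is $2,951; credit = $9,750 − $2,951 = $6,799.
Total: $1,980 + $575 + $6,799 = $9,354.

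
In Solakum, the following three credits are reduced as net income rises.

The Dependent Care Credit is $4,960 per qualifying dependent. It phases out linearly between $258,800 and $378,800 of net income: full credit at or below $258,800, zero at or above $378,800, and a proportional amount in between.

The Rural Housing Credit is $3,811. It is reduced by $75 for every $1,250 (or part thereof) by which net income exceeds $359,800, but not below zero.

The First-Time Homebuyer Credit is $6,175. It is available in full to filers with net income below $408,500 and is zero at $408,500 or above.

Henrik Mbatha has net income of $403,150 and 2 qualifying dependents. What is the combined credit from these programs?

Dependent Care Credit: base = 2 × $4,960 = $9,920. $403,150 is at or above $378,800, so the credit is $0.
Rural Housing Credit: income exceeds $359,800 by $43,350, which is 35 full-or-partial $1,250 increments; reduction = 35 × $75 = $2,625, leaving $1,186.
First-Time Homebuyer Credit: $403,150 is below the $408,500 cutoff, so the full $6,175 applies.
Total: $0 + $1,186 + $6,175 = $7,361.

$7,361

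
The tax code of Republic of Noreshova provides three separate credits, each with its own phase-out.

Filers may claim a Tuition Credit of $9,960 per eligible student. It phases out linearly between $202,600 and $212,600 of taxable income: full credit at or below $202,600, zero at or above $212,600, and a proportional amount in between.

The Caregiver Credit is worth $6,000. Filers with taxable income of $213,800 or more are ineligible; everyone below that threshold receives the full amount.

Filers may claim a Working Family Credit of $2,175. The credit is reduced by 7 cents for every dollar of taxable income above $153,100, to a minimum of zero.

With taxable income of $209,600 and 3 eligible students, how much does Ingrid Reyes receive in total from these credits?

$14,964

Tuition Credit: base = 3 × $9,960 = $29,880. $209,600 is $7,000 into a $10,000 phase-out range, leaving 3,000/10,000 of the credit: $29,880 × 3,000/10,000 = $8,964.
Caregiver Credit: $209,600 is below the $213,800 cutoff, so the full $6,000 applies.
Working Family Credit: 7% of the $56,500 excess over $153,100 is $3,955 ≥ base, so the credit is $0.
Total: $8,964 + $6,000 + $0 = $14,964.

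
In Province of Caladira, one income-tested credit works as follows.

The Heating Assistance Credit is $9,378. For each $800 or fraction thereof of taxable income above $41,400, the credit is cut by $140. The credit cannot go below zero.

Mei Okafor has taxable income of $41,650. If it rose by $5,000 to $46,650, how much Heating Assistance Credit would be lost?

At $41,650 — income exceeds $41,400 by $250, which is 1 full-or-partial $800 increment; reduction = 1 × $140 = $140, leaving $9,238.
At $46,650 — income exceeds $41,400 by $5,250, which is 7 full-or-partial $800 increments; reduction = 7 × $140 = $980, leaving $8,398.
Lost: $9,238 − $8,398 = $840.

$840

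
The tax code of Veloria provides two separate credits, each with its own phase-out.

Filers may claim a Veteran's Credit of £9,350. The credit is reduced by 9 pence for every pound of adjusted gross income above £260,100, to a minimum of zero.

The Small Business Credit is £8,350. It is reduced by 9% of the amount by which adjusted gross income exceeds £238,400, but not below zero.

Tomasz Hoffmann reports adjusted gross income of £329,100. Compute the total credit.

£3,327

Veteran's Credit: 9% of the £69,000 excess over £260,100 is £6,210; credit = £9,350 − £6,210 = £3,140.
Small Business Credit: 9% of the £90,700 excess over £238,400 is £8,163; credit = £8,350 − £8,163 = £187.
Total: £3,140 + £187 = £3,327.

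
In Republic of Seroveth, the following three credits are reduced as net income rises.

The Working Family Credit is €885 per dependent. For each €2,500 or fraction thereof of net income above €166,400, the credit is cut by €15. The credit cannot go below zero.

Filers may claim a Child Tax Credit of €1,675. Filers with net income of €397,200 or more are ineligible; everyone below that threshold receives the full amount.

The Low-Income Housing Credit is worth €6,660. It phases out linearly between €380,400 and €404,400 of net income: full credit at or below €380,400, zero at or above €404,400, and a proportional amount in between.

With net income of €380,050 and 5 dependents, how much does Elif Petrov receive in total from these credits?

€11,470

Working Family Credit: base = 5 × €885 = €4,425. income exceeds €166,400 by €213,650, which is 86 full-or-partial €2,500 increments; reduction = 86 × €15 = €1,290, leaving €3,135.
Child Tax Credit: €380,050 is below the €397,200 cutoff, so the full €1,675 applies.
Low-Income Housing Credit: €380,050 is at or below the €380,400 threshold, so the full €6,660 applies.
Total: €3,135 + €1,675 + €6,660 = €11,470.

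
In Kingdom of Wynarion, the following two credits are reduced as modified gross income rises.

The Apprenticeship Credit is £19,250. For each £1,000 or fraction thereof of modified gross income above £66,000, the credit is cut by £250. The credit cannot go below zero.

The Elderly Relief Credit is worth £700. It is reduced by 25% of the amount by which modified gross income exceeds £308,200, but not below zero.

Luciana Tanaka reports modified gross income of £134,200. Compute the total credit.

Apprenticeship Credit: income exceeds £66,000 by £68,200, which is 69 full-or-partial £1,000 increments; reduction = 69 × £250 = £17,250, leaving £2,000.
Elderly Relief Credit: £134,200 is at or below the £308,200 threshold, so the full £700 applies.
Total: £2,000 + £700 = £2,700.

£2,700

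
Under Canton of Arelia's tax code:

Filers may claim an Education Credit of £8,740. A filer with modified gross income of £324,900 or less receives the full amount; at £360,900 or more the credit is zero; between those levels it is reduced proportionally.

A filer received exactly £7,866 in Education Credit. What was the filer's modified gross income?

£328,500

£7,866 is 7,866/8,740 of the full £8,740, so 874/8,740 of the £36,000 range has been used: income = £324,900 + £36,000 × 874/8,740 = £328,500.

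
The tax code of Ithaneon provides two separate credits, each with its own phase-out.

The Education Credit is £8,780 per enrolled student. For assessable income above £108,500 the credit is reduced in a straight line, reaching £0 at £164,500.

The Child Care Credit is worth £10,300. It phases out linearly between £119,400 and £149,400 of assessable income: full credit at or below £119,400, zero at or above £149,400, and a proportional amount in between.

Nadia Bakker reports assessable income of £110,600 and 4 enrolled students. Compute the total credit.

£44,103

Education Credit: base = 4 × £8,780 = £35,120. £110,600 is £2,100 into a £56,000 phase-out range, leaving 53,900/56,000 of the credit: £35,120 × 53,900/56,000 = £33,803.
Child Care Credit: £110,600 is at or below the £119,400 threshold, so the full £10,300 applies.
Total: £33,803 + £10,300 = £44,103.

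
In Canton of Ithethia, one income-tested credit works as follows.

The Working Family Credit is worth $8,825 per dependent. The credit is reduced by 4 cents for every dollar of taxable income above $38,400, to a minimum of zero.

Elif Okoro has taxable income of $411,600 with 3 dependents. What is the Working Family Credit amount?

$11,547

Working Family Credit: base = 3 × $8,825 = $26,475. 4% of the $373,200 excess over $38,400 is $14,928; credit = $26,475 − $14,928 = $11,547.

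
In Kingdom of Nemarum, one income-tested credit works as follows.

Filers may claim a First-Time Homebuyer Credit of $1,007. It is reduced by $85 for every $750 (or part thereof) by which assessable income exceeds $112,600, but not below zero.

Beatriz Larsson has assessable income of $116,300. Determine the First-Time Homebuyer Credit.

First-Time Homebuyer Credit: income exceeds $112,600 by $3,700, which is 5 full-or-partial $750 increments; reduction = 5 × $85 = $425, leaving $582.

$582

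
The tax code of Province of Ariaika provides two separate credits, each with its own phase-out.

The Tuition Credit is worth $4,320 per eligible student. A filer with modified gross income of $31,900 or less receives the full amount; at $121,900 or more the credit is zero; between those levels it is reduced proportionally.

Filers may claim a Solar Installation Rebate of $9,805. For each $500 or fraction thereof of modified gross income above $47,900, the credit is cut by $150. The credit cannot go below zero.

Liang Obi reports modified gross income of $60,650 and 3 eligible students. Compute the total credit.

$14,725

Tuition Credit: base = 3 × $4,320 = $12,960. $60,650 is $28,750 into a $90,000 phase-out range, leaving 61,250/90,000 of the credit: $12,960 × 61,250/90,000 = $8,820.
Solar Installation Rebate: income exceeds $47,900 by $12,750, which is 26 full-or-partial $500 increments; reduction = 26 × $150 = $3,900, leaving $5,905.
Total: $8,820 + $5,905 = $14,725.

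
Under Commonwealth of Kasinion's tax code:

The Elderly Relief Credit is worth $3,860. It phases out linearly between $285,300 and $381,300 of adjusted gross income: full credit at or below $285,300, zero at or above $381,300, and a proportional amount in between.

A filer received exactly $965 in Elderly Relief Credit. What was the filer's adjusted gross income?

$357,300

$965 is 965/3,860 of the full $3,860, so 2,895/3,860 of the $96,000 range has been used: income = $285,300 + $96,000 × 2,895/3,860 = $357,300.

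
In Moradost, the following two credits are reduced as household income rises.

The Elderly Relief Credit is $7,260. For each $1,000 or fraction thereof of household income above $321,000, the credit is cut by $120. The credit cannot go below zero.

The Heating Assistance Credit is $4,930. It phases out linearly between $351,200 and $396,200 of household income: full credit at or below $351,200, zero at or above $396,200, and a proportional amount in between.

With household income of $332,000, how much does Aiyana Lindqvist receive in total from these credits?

Elderly Relief Credit: income exceeds $321,000 by $11,000, which is 11 full-or-partial $1,000 increments; reduction = 11 × $120 = $1,320, leaving $5,940.
Heating Assistance Credit: $332,000 is at or below the $351,200 threshold, so the full $4,930 applies.
Total: $5,940 + $4,930 = $10,870.

$10,870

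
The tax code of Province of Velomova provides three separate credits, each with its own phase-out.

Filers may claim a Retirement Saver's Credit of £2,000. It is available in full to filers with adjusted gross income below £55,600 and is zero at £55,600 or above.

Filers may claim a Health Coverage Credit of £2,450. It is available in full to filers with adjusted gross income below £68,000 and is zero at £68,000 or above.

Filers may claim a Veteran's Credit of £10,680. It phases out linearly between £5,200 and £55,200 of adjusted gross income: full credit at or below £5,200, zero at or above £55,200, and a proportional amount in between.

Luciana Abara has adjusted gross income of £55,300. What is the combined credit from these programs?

£4,450

Retirement Saver's Credit: £55,300 is below the £55,600 cutoff, so the full £2,000 applies.
Health Coverage Credit: £55,300 is below the £68,000 cutoff, so the full £2,450 applies.
Veteran's Credit: £55,300 is at or above £55,200, so the credit is £0.
Total: £2,000 + £2,450 + £0 = £4,450.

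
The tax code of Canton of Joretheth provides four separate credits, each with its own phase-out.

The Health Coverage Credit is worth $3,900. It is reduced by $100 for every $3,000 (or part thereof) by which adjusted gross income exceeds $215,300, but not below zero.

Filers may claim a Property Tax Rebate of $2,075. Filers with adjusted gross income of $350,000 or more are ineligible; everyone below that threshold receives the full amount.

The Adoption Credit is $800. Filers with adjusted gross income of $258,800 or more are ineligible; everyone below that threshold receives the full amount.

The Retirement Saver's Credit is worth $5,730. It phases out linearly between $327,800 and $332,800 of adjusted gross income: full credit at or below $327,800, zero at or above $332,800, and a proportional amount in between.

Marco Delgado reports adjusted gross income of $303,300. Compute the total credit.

$8,705

Health Coverage Credit: income exceeds $215,300 by $88,000, which is 30 full-or-partial $3,000 increments; reduction = 30 × $100 = $3,000, leaving $900.
Property Tax Rebate: $303,300 is below the $350,000 cutoff, so the full $2,075 applies.
Adoption Credit: $303,300 meets or exceeds the $258,800 cutoff, so the credit is $0.
Retirement Saver's Credit: $303,300 is at or below the $327,800 threshold, so the full $5,730 applies.
Total: $900 + $2,075 + $0 + $5,730 = $8,705.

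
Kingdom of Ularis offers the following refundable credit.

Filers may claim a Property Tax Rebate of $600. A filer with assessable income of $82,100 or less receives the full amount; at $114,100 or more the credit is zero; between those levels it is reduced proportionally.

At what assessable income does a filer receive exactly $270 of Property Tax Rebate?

$99,700

$270 is 270/600 of the full $600, so 330/600 of the $32,000 range has been used: income = $82,100 + $32,000 × 330/600 = $99,700.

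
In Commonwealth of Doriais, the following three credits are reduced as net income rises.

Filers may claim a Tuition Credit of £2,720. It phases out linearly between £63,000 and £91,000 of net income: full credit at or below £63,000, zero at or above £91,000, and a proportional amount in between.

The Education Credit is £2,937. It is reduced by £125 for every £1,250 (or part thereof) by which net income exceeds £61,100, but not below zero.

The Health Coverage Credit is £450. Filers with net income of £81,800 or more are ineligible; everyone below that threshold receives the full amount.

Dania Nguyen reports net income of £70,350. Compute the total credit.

£4,393

Tuition Credit: £70,350 is £7,350 into a £28,000 phase-out range, leaving 20,650/28,000 of the credit: £2,720 × 20,650/28,000 = £2,006.
Education Credit: income exceeds £61,100 by £9,250, which is 8 full-or-partial £1,250 increments; reduction = 8 × £125 = £1,000, leaving £1,937.
Health Coverage Credit: £70,350 is below the £81,800 cutoff, so the full £450 applies.
Total: £2,006 + £1,937 + £450 = £4,393.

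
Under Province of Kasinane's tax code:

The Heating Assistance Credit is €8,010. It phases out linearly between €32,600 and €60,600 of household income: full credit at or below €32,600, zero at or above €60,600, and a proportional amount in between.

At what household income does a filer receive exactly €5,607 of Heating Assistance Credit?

€41,000

€5,607 is 5,607/8,010 of the full €8,010, so 2,403/8,010 of the €28,000 range has been used: income = €32,600 + €28,000 × 2,403/8,010 = €41,000.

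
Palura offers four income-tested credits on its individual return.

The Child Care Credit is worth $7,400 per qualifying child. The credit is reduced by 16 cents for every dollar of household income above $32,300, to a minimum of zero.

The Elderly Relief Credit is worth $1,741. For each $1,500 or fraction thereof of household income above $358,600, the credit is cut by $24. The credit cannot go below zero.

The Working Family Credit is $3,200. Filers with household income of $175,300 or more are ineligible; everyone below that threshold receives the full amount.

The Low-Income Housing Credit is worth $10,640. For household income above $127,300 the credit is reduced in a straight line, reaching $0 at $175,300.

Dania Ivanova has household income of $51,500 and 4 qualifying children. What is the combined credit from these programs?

Child Care Credit: base = 4 × $7,400 = $29,600. 16% of the $19,200 excess over $32,300 is $3,072; credit = $29,600 − $3,072 = $26,528.
Elderly Relief Credit: $51,500 is at or below the $358,600 threshold, so the full $1,741 applies.
Working Family Credit: $51,500 is below the $175,300 cutoff, so the full $3,200 applies.
Low-Income Housing Credit: $51,500 is at or below the $127,300 threshold, so the full $10,640 applies.
Total: $26,528 + $1,741 + $3,200 + $10,640 = $42,109.

$42,109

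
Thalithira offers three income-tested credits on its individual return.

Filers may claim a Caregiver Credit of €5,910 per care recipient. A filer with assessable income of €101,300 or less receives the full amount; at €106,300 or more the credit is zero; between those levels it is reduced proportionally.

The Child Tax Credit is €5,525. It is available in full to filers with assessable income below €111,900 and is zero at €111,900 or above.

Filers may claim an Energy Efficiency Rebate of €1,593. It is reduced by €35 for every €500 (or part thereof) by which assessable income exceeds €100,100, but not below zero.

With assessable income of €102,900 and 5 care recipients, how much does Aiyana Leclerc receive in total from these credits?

€27,002

Caregiver Credit: base = 5 × €5,910 = €29,550. €102,900 is €1,600 into a €5,000 phase-out range, leaving 3,400/5,000 of the credit: €29,550 × 3,400/5,000 = €20,094.
Child Tax Credit: €102,900 is below the €111,900 cutoff, so the full €5,525 applies.
Energy Efficiency Rebate: income exceeds €100,100 by €2,800, which is 6 full-or-partial €500 increments; reduction = 6 × €35 = €210, leaving €1,383.
Total: €20,094 + €5,525 + €1,383 = €27,002.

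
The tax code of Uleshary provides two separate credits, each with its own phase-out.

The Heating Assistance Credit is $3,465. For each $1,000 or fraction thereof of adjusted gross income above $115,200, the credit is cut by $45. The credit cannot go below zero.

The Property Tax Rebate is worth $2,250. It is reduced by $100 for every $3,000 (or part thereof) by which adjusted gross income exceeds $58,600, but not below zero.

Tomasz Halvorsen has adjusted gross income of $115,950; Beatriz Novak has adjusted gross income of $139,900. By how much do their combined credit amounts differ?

$1,330

Tomasz ($115,950): Heating Assistance Credit: income exceeds $115,200 by $750, which is 1 full-or-partial $1,000 increment; reduction = 1 × $45 = $45, leaving $3,420. Property Tax Rebate: income exceeds $58,600 by $57,350, which is 20 full-or-partial $3,000 increments; reduction = 20 × $100 = $2,000, leaving $250. total $3,420 + $250 = $3,670
Beatriz ($139,900): Heating Assistance Credit: income exceeds $115,200 by $24,700, which is 25 full-or-partial $1,000 increments; reduction = 25 × $45 = $1,125, leaving $2,340. Property Tax Rebate: income exceeds $58,600 by $81,300 → 28 increments × $100 = $2,800 ≥ base, so the credit is $0. total $2,340 + $0 = $2,340
Difference: |$3,670 − $2,340| = $1,330.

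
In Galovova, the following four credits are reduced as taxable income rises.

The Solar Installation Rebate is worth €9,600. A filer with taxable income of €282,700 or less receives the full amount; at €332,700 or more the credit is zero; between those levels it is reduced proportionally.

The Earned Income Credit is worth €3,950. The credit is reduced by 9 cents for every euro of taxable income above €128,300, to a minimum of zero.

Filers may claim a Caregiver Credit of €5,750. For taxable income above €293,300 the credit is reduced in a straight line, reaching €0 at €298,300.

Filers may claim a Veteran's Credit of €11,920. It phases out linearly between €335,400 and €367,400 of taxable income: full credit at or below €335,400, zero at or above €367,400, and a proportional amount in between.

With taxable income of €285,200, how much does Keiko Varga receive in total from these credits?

€26,790

Solar Installation Rebate: €285,200 is €2,500 into a €50,000 phase-out range, leaving 47,500/50,000 of the credit: €9,600 × 47,500/50,000 = €9,120.
Earned Income Credit: 9% of the €156,900 excess over €128,300 is €14,121 ≥ base, so the credit is €0.
Caregiver Credit: €285,200 is at or below the €293,300 threshold, so the full €5,750 applies.
Veteran's Credit: €285,200 is at or below the €335,400 threshold, so the full €11,920 applies.
Total: €9,120 + €0 + €5,750 + €11,920 = €26,790.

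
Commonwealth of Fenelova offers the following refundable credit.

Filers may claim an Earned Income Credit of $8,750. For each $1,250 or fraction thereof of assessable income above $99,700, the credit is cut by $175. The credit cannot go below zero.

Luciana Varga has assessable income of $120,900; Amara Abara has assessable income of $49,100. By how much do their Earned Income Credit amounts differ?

$2,975

Luciana ($120,900): Earned Income Credit: income exceeds $99,700 by $21,200, which is 17 full-or-partial $1,250 increments; reduction = 17 × $175 = $2,975, leaving $5,775.
Amara ($49,100): Earned Income Credit: $49,100 is at or below the $99,700 threshold, so the full $8,750 applies.
Difference: |$5,775 − $8,750| = $2,975.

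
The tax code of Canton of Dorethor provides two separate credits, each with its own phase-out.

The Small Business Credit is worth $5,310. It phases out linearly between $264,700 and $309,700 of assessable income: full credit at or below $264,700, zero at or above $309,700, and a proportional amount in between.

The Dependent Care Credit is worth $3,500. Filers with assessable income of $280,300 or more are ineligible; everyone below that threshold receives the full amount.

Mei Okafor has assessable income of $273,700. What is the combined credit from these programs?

Small Business Credit: $273,700 is $9,000 into a $45,000 phase-out range, leaving 36,000/45,000 of the credit: $5,310 × 36,000/45,000 = $4,248.
Dependent Care Credit: $273,700 is below the $280,300 cutoff, so the full $3,500 applies.
Total: $4,248 + $3,500 = $7,748.

$7,748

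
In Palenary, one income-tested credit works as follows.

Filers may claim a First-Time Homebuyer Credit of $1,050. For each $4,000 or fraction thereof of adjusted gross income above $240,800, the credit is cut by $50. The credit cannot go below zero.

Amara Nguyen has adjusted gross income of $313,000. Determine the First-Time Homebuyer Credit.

$100

First-Time Homebuyer Credit: income exceeds $240,800 by $72,200, which is 19 full-or-partial $4,000 increments; reduction = 19 × $50 = $950, leaving $100.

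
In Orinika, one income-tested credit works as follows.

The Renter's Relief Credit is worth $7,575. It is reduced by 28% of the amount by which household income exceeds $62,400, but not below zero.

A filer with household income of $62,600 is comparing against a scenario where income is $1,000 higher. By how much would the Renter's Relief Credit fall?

At $62,600 — 28% of the $200 excess over $62,400 is $56; credit = $7,575 − $56 = $7,519.
At $63,600 — 28% of the $1,200 excess over $62,400 is $336; credit = $7,575 − $336 = $7,239.
Lost: $7,519 − $7,239 = $280.

$280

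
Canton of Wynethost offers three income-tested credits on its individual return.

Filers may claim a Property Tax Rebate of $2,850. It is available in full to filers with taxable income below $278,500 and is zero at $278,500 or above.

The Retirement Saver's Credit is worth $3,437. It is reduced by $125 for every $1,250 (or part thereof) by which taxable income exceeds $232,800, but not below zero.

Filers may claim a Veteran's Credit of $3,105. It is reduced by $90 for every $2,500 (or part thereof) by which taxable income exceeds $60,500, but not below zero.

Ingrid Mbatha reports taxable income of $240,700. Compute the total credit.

Property Tax Rebate: $240,700 is below the $278,500 cutoff, so the full $2,850 applies.
Retirement Saver's Credit: income exceeds $232,800 by $7,900, which is 7 full-or-partial $1,250 increments; reduction = 7 × $125 = $875, leaving $2,562.
Veteran's Credit: income exceeds $60,500 by $180,200 → 73 increments × $90 = $6,570 ≥ base, so the credit is $0.
Total: $2,850 + $2,562 + $0 = $5,412.

$5,412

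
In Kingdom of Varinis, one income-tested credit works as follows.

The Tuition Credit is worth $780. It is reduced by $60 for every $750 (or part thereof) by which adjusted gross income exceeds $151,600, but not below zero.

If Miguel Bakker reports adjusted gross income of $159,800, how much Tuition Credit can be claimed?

Tuition Credit: income exceeds $151,600 by $8,200, which is 11 full-or-partial $750 increments; reduction = 11 × $60 = $660, leaving $120.

$120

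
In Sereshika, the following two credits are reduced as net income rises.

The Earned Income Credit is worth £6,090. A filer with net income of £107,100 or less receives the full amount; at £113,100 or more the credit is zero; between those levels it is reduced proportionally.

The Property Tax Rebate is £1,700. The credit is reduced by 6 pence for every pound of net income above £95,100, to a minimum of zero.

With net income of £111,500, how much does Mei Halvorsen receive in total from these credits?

£2,340

Earned Income Credit: £111,500 is £4,400 into a £6,000 phase-out range, leaving 1,600/6,000 of the credit: £6,090 × 1,600/6,000 = £1,624.
Property Tax Rebate: 6% of the £16,400 excess over £95,100 is £984; credit = £1,700 − £984 = £716.
Total: £1,624 + £716 = £2,340.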